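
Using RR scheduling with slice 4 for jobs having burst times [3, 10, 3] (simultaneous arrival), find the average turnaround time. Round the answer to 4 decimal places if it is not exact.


Time quantum = 4
Execution trace:
  J1 runs 3 units, time = 3
  J2 runs 4 units, time = 7
  J3 runs 3 units, time = 10
  J2 runs 4 units, time = 14
  J2 runs 2 units, time = 16
Finish times: [3, 16, 10]
Average turnaround = 29/3 = 9.6667

9.6667


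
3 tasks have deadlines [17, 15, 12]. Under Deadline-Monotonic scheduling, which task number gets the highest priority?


Sort tasks by relative deadline (ascending):
  Task 3: deadline = 12
  Task 2: deadline = 15
  Task 1: deadline = 17
Priority order (highest first): [3, 2, 1]
Highest priority task = 3

3


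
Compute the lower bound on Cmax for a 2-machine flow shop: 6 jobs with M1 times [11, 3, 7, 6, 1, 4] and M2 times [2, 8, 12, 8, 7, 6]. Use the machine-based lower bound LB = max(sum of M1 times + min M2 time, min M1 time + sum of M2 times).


LB1 = sum(M1 times) + min(M2 times) = 32 + 2 = 34
LB2 = min(M1 times) + sum(M2 times) = 1 + 43 = 44
Lower bound = max(LB1, LB2) = max(34, 44) = 44

44


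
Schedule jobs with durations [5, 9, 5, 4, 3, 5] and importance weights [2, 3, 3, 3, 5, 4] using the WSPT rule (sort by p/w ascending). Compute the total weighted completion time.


Compute p/w ratios and sort ascending (WSPT): [(3, 5), (5, 4), (4, 3), (5, 3), (5, 2), (9, 3)]
Compute weighted completion times:
  Job (p=3,w=5): C=3, w*C=5*3=15
  Job (p=5,w=4): C=8, w*C=4*8=32
  Job (p=4,w=3): C=12, w*C=3*12=36
  Job (p=5,w=3): C=17, w*C=3*17=51
  Job (p=5,w=2): C=22, w*C=2*22=44
  Job (p=9,w=3): C=31, w*C=3*31=93
Total weighted completion time = 271

271


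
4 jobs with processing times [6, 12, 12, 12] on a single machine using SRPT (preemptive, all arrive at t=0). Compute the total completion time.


Since all jobs arrive at t=0, SRPT equals SPT ordering.
SPT order: [6, 12, 12, 12]
Completion times:
  Job 1: p=6, C=6
  Job 2: p=12, C=18
  Job 3: p=12, C=30
  Job 4: p=12, C=42
Total completion time = 6 + 18 + 30 + 42 = 96

96


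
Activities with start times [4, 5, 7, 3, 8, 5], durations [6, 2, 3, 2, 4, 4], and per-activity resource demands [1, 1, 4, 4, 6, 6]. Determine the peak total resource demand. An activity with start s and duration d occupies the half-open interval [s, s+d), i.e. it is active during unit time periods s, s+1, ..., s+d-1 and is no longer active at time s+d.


Each activity i is active on [start_i, start_i + duration_i).
Compute total resource usage per time slot:
  t=0: active resources = [], total = 0
  t=1: active resources = [], total = 0
  t=2: active resources = [], total = 0
  t=3: active resources = [4], total = 4
  t=4: active resources = [1, 4], total = 5
  t=5: active resources = [1, 1, 6], total = 8
  t=6: active resources = [1, 1, 6], total = 8
  t=7: active resources = [1, 4, 6], total = 11
  t=8: active resources = [1, 4, 6, 6], total = 17
  t=9: active resources = [1, 4, 6], total = 11
  t=10: active resources = [6], total = 6
  t=11: active resources = [6], total = 6
Peak resource demand = 17

17


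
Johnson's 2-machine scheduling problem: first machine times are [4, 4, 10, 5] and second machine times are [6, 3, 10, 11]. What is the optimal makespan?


Apply Johnson's rule:
  Group 1 (a <= b): [(1, 4, 6), (4, 5, 11), (3, 10, 10)]
  Group 2 (a > b): [(2, 4, 3)]
Optimal job order: [1, 4, 3, 2]
Schedule:
  Job 1: M1 done at 4, M2 done at 10
  Job 4: M1 done at 9, M2 done at 21
  Job 3: M1 done at 19, M2 done at 31
  Job 2: M1 done at 23, M2 done at 34
Makespan = 34

34


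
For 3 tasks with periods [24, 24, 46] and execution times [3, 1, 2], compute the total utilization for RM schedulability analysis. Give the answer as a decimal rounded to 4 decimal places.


Compute individual utilizations (exact fractions):
  Task 1: C/T = 3/24 = 1/8 (approx. 0.125)
  Task 2: C/T = 1/24 (approx. 0.0417)
  Task 3: C/T = 2/46 = 1/23 (approx. 0.0435)
Total utilization U = 1/8 + 1/24 + 1/23 = 29/138
Rounded to 4 decimal places: U = 0.2101
RM (Liu & Layland) bound for 3 tasks = 0.779763; compare with U = 29/138 (approx. 0.210145)
U <= bound, so schedulable by RM sufficient condition.

0.2101


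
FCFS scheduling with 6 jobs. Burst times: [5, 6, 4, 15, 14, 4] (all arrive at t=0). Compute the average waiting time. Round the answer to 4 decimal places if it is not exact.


FCFS order (as given): [5, 6, 4, 15, 14, 4]
Waiting times:
  Job 1: wait = 0
  Job 2: wait = 5
  Job 3: wait = 11
  Job 4: wait = 15
  Job 5: wait = 30
  Job 6: wait = 44
Sum of waiting times = 105
Average waiting time = 105/6 = 17.5

17.5


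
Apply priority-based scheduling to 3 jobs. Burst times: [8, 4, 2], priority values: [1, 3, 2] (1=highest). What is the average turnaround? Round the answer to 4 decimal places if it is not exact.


Sort by priority (ascending = highest first):
Order: [(1, 8), (2, 2), (3, 4)]
Completion times:
  Priority 1, burst=8, C=8
  Priority 2, burst=2, C=10
  Priority 3, burst=4, C=14
Average turnaround = 32/3 = 10.6667

10.6667


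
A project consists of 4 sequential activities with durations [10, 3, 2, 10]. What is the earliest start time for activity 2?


Activity 2 starts after activities 1 through 1 complete.
Predecessor durations: [10]
ES = 10 = 10

10


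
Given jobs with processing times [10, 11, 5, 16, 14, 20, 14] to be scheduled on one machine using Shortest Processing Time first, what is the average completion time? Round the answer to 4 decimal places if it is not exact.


Sort jobs by processing time (SPT order): [5, 10, 11, 14, 14, 16, 20]
Compute completion times sequentially:
  Job 1: processing = 5, completes at 5
  Job 2: processing = 10, completes at 15
  Job 3: processing = 11, completes at 26
  Job 4: processing = 14, completes at 40
  Job 5: processing = 14, completes at 54
  Job 6: processing = 16, completes at 70
  Job 7: processing = 20, completes at 90
Sum of completion times = 300
Average completion time = 300/7 = 42.8571

42.8571


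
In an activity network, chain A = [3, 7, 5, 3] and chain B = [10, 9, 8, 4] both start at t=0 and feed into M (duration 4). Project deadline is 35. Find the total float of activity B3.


Forward pass: ES(B3) = sum of predecessors on chain B = 19
EF = ES + duration = 19 + 8 = 27
Backward pass: LF(M) = deadline = 35; LS(M) = 35 - 4 = 31
LF(B3) = LS(M) - sum(successors on chain B) = 31 - 4 = 27
LS = LF - duration = 27 - 8 = 19
Total float = LS - ES = 19 - 19 = 0

0


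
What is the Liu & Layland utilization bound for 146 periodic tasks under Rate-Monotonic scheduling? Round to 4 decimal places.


Compute 2^(1/146) = 1.0047588711
Subtract 1: 1.0047588711 - 1 = 0.0047588711
Multiply by n: 146 * 0.0047588711 = 0.6947951806
Round to 4 dp: 0.6948

0.6948


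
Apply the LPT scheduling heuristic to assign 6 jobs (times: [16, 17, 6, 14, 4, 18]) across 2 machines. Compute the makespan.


Sort jobs in decreasing order (LPT): [18, 17, 16, 14, 6, 4]
Assign each job to the least loaded machine:
  Machine 1: jobs [18, 14, 6], load = 38
  Machine 2: jobs [17, 16, 4], load = 37
Makespan = max load = 38

38


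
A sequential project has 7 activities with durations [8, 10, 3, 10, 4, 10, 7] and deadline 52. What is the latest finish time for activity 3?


LF(activity 3) = deadline - sum of successor durations
Successors: activities 4 through 7 with durations [10, 4, 10, 7]
Sum of successor durations = 31
LF = 52 - 31 = 21

21


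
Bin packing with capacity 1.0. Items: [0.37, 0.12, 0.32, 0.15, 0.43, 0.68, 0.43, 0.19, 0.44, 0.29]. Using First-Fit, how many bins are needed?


Place items sequentially using First-Fit:
  Item 0.37 -> new Bin 1
  Item 0.12 -> Bin 1 (now 0.49)
  Item 0.32 -> Bin 1 (now 0.81)
  Item 0.15 -> Bin 1 (now 0.96)
  Item 0.43 -> new Bin 2
  Item 0.68 -> new Bin 3
  Item 0.43 -> Bin 2 (now 0.86)
  Item 0.19 -> Bin 3 (now 0.87)
  Item 0.44 -> new Bin 4
  Item 0.29 -> Bin 4 (now 0.73)
Total bins used = 4

4


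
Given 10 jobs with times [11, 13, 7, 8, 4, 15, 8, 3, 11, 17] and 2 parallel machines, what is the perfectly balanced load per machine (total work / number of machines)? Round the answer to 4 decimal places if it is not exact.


Total processing time = 11 + 13 + 7 + 8 + 4 + 15 + 8 + 3 + 11 + 17 = 97
Number of machines = 2
Ideal balanced load = 97 / 2 = 48.5

48.5


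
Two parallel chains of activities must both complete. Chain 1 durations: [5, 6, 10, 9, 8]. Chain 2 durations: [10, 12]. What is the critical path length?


Path A total = 5 + 6 + 10 + 9 + 8 = 38
Path B total = 10 + 12 = 22
Critical path = longest path = max(38, 22) = 38

38


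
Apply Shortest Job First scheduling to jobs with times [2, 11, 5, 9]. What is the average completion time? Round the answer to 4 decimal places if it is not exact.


SJF order (ascending): [2, 5, 9, 11]
Completion times:
  Job 1: burst=2, C=2
  Job 2: burst=5, C=7
  Job 3: burst=9, C=16
  Job 4: burst=11, C=27
Average completion = 52/4 = 13.0

13.0


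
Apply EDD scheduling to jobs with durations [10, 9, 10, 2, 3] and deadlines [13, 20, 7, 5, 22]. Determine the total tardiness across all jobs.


Sort by due date (EDD order): [(2, 5), (10, 7), (10, 13), (9, 20), (3, 22)]
Compute completion times and tardiness:
  Job 1: p=2, d=5, C=2, tardiness=max(0,2-5)=0
  Job 2: p=10, d=7, C=12, tardiness=max(0,12-7)=5
  Job 3: p=10, d=13, C=22, tardiness=max(0,22-13)=9
  Job 4: p=9, d=20, C=31, tardiness=max(0,31-20)=11
  Job 5: p=3, d=22, C=34, tardiness=max(0,34-22)=12
Total tardiness = 37

37


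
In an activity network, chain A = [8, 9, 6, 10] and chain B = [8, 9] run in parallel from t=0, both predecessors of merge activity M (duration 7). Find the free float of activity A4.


ES(A4) = sum of predecessors on chain A = 23
EF(A4) = ES + duration = 23 + 10 = 33
Successor of A4 is M. ES(M) = max(sum(A), sum(B)) = max(33, 17) = 33
Free float = ES(successor) - EF(current) = 33 - 33 = 0

0


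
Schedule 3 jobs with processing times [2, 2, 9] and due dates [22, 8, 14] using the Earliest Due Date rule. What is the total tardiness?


Sort by due date (EDD order): [(2, 8), (9, 14), (2, 22)]
Compute completion times and tardiness:
  Job 1: p=2, d=8, C=2, tardiness=max(0,2-8)=0
  Job 2: p=9, d=14, C=11, tardiness=max(0,11-14)=0
  Job 3: p=2, d=22, C=13, tardiness=max(0,13-22)=0
Total tardiness = 0

0


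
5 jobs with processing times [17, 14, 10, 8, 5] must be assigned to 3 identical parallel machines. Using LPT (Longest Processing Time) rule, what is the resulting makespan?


Sort jobs in decreasing order (LPT): [17, 14, 10, 8, 5]
Assign each job to the least loaded machine:
  Machine 1: jobs [17], load = 17
  Machine 2: jobs [14, 5], load = 19
  Machine 3: jobs [10, 8], load = 18
Makespan = max load = 19

19


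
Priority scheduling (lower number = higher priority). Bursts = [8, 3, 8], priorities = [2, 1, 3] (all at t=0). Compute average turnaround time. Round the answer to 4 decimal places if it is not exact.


Sort by priority (ascending = highest first):
Order: [(1, 3), (2, 8), (3, 8)]
Completion times:
  Priority 1, burst=3, C=3
  Priority 2, burst=8, C=11
  Priority 3, burst=8, C=19
Average turnaround = 33/3 = 11.0

11.0


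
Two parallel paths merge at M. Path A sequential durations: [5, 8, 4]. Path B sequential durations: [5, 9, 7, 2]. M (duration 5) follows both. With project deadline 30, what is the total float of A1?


Forward pass: ES(A1) = sum of predecessors on chain A = 0
EF = ES + duration = 0 + 5 = 5
Backward pass: LF(M) = deadline = 30; LS(M) = 30 - 5 = 25
LF(A1) = LS(M) - sum(successors on chain A) = 25 - 12 = 13
LS = LF - duration = 13 - 5 = 8
Total float = LS - ES = 8 - 0 = 8

8


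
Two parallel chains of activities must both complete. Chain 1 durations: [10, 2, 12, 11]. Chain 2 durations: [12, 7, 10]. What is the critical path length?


Path A total = 10 + 2 + 12 + 11 = 35
Path B total = 12 + 7 + 10 = 29
Critical path = longest path = max(35, 29) = 35

35


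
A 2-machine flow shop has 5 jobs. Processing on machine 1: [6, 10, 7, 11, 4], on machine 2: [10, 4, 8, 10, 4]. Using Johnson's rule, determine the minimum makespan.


Apply Johnson's rule:
  Group 1 (a <= b): [(5, 4, 4), (1, 6, 10), (3, 7, 8)]
  Group 2 (a > b): [(4, 11, 10), (2, 10, 4)]
Optimal job order: [5, 1, 3, 4, 2]
Schedule:
  Job 5: M1 done at 4, M2 done at 8
  Job 1: M1 done at 10, M2 done at 20
  Job 3: M1 done at 17, M2 done at 28
  Job 4: M1 done at 28, M2 done at 38
  Job 2: M1 done at 38, M2 done at 42
Makespan = 42

42


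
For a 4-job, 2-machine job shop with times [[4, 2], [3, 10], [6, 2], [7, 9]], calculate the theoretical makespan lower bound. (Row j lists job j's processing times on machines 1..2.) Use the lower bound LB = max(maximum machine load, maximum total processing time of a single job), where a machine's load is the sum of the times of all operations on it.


Machine loads:
  Machine 1: 4 + 3 + 6 + 7 = 20
  Machine 2: 2 + 10 + 2 + 9 = 23
Max machine load = 23
Job totals:
  Job 1: 6
  Job 2: 13
  Job 3: 8
  Job 4: 16
Max job total = 16
Lower bound = max(23, 16) = 23

23


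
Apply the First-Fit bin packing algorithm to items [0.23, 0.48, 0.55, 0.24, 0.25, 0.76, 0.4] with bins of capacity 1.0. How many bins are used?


Place items sequentially using First-Fit:
  Item 0.23 -> new Bin 1
  Item 0.48 -> Bin 1 (now 0.71)
  Item 0.55 -> new Bin 2
  Item 0.24 -> Bin 1 (now 0.95)
  Item 0.25 -> Bin 2 (now 0.8)
  Item 0.76 -> new Bin 3
  Item 0.4 -> new Bin 4
Total bins used = 4

4


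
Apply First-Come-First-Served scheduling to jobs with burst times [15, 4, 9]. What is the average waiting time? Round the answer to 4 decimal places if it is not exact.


FCFS order (as given): [15, 4, 9]
Waiting times:
  Job 1: wait = 0
  Job 2: wait = 15
  Job 3: wait = 19
Sum of waiting times = 34
Average waiting time = 34/3 = 11.3333

11.3333


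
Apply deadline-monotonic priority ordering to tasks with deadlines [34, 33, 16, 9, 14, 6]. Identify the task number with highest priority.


Sort tasks by relative deadline (ascending):
  Task 6: deadline = 6
  Task 4: deadline = 9
  Task 5: deadline = 14
  Task 3: deadline = 16
  Task 2: deadline = 33
  Task 1: deadline = 34
Priority order (highest first): [6, 4, 5, 3, 2, 1]
Highest priority task = 6

6


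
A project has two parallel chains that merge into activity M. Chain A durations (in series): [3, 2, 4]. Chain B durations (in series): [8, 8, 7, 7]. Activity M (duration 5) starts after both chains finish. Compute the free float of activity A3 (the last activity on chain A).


ES(A3) = sum of predecessors on chain A = 5
EF(A3) = ES + duration = 5 + 4 = 9
Successor of A3 is M. ES(M) = max(sum(A), sum(B)) = max(9, 30) = 30
Free float = ES(successor) - EF(current) = 30 - 9 = 21

21


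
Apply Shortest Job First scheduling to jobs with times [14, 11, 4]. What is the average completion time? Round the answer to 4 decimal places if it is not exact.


SJF order (ascending): [4, 11, 14]
Completion times:
  Job 1: burst=4, C=4
  Job 2: burst=11, C=15
  Job 3: burst=14, C=29
Average completion = 48/3 = 16.0

16.0


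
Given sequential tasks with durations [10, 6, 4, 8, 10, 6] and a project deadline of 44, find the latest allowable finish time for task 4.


LF(activity 4) = deadline - sum of successor durations
Successors: activities 5 through 6 with durations [10, 6]
Sum of successor durations = 16
LF = 44 - 16 = 28

28


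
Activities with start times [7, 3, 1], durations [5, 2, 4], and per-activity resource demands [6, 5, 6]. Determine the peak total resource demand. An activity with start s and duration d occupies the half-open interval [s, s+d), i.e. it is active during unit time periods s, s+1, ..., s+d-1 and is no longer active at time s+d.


Each activity i is active on [start_i, start_i + duration_i).
Compute total resource usage per time slot:
  t=0: active resources = [], total = 0
  t=1: active resources = [6], total = 6
  t=2: active resources = [6], total = 6
  t=3: active resources = [5, 6], total = 11
  t=4: active resources = [5, 6], total = 11
  t=5: active resources = [], total = 0
  t=6: active resources = [], total = 0
  t=7: active resources = [6], total = 6
  t=8: active resources = [6], total = 6
  t=9: active resources = [6], total = 6
  t=10: active resources = [6], total = 6
  t=11: active resources = [6], total = 6
Peak resource demand = 11

11


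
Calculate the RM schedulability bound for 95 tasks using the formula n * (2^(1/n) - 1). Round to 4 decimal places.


Compute 2^(1/95) = 1.0073229689
Subtract 1: 1.0073229689 - 1 = 0.0073229689
Multiply by n: 95 * 0.0073229689 = 0.6956820455
Round to 4 dp: 0.6957

0.6957


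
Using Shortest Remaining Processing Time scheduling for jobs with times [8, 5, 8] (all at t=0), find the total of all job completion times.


Since all jobs arrive at t=0, SRPT equals SPT ordering.
SPT order: [5, 8, 8]
Completion times:
  Job 1: p=5, C=5
  Job 2: p=8, C=13
  Job 3: p=8, C=21
Total completion time = 5 + 13 + 21 = 39

39


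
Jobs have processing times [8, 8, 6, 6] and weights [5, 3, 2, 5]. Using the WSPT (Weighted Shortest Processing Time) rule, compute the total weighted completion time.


Compute p/w ratios and sort ascending (WSPT): [(6, 5), (8, 5), (8, 3), (6, 2)]
Compute weighted completion times:
  Job (p=6,w=5): C=6, w*C=5*6=30
  Job (p=8,w=5): C=14, w*C=5*14=70
  Job (p=8,w=3): C=22, w*C=3*22=66
  Job (p=6,w=2): C=28, w*C=2*28=56
Total weighted completion time = 222

222


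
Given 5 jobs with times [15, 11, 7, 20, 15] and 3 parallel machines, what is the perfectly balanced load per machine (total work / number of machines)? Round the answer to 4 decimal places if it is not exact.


Total processing time = 15 + 11 + 7 + 20 + 15 = 68
Number of machines = 3
Ideal balanced load = 68 / 3 = 22.6667

22.6667


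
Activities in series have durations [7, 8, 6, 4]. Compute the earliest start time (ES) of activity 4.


Activity 4 starts after activities 1 through 3 complete.
Predecessor durations: [7, 8, 6]
ES = 7 + 8 + 6 = 21

21


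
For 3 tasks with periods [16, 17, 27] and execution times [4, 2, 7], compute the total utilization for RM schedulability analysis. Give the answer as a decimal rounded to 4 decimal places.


Compute individual utilizations (exact fractions):
  Task 1: C/T = 4/16 = 1/4 (approx. 0.25)
  Task 2: C/T = 2/17 (approx. 0.1176)
  Task 3: C/T = 7/27 (approx. 0.2593)
Total utilization U = 1/4 + 2/17 + 7/27 = 1151/1836
Rounded to 4 decimal places: U = 0.6269
RM (Liu & Layland) bound for 3 tasks = 0.779763; compare with U = 1151/1836 (approx. 0.626906)
U <= bound, so schedulable by RM sufficient condition.

0.6269


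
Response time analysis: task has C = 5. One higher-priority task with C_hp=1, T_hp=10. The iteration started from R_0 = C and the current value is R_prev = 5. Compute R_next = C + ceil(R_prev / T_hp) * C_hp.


R_next = C + ceil(R_prev / T_hp) * C_hp
ceil(5 / 10) = ceil(0.5) = 1
Interference = 1 * 1 = 1
R_next = 5 + 1 = 6

6


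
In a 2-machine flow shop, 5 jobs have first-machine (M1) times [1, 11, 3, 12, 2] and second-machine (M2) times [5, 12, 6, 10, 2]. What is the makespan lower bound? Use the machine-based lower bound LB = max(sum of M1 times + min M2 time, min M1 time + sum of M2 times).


LB1 = sum(M1 times) + min(M2 times) = 29 + 2 = 31
LB2 = min(M1 times) + sum(M2 times) = 1 + 35 = 36
Lower bound = max(LB1, LB2) = max(31, 36) = 36

36


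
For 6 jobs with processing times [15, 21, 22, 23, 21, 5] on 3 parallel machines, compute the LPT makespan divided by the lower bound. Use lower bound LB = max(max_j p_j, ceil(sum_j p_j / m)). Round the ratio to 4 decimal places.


LPT order: [23, 22, 21, 21, 15, 5]
Machine loads after assignment: [28, 37, 42]
LPT makespan = 42
Lower bound = max(max_job, ceil(total/3)) = max(23, 36) = 36
Ratio = 42 / 36 = 1.1667

1.1667


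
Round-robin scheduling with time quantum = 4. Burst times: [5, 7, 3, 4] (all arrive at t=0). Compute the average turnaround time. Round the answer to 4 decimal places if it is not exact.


Time quantum = 4
Execution trace:
  J1 runs 4 units, time = 4
  J2 runs 4 units, time = 8
  J3 runs 3 units, time = 11
  J4 runs 4 units, time = 15
  J1 runs 1 units, time = 16
  J2 runs 3 units, time = 19
Finish times: [16, 19, 11, 15]
Average turnaround = 61/4 = 15.25

15.25


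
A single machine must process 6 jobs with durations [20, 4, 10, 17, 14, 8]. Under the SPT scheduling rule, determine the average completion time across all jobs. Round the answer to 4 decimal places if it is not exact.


Sort jobs by processing time (SPT order): [4, 8, 10, 14, 17, 20]
Compute completion times sequentially:
  Job 1: processing = 4, completes at 4
  Job 2: processing = 8, completes at 12
  Job 3: processing = 10, completes at 22
  Job 4: processing = 14, completes at 36
  Job 5: processing = 17, completes at 53
  Job 6: processing = 20, completes at 73
Sum of completion times = 200
Average completion time = 200/6 = 33.3333

33.3333


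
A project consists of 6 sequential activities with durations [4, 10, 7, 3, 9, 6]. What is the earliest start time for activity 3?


Activity 3 starts after activities 1 through 2 complete.
Predecessor durations: [4, 10]
ES = 4 + 10 = 14

14


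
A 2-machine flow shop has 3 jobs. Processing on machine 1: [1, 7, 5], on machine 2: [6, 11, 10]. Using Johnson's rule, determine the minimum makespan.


Apply Johnson's rule:
  Group 1 (a <= b): [(1, 1, 6), (3, 5, 10), (2, 7, 11)]
  Group 2 (a > b): []
Optimal job order: [1, 3, 2]
Schedule:
  Job 1: M1 done at 1, M2 done at 7
  Job 3: M1 done at 6, M2 done at 17
  Job 2: M1 done at 13, M2 done at 28
Makespan = 28

28


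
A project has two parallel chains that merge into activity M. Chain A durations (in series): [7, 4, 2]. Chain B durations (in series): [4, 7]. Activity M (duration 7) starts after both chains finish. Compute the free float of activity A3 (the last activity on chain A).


ES(A3) = sum of predecessors on chain A = 11
EF(A3) = ES + duration = 11 + 2 = 13
Successor of A3 is M. ES(M) = max(sum(A), sum(B)) = max(13, 11) = 13
Free float = ES(successor) - EF(current) = 13 - 13 = 0

0


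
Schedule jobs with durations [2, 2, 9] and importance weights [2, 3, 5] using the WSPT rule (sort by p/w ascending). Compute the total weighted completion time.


Compute p/w ratios and sort ascending (WSPT): [(2, 3), (2, 2), (9, 5)]
Compute weighted completion times:
  Job (p=2,w=3): C=2, w*C=3*2=6
  Job (p=2,w=2): C=4, w*C=2*4=8
  Job (p=9,w=5): C=13, w*C=5*13=65
Total weighted completion time = 79

79


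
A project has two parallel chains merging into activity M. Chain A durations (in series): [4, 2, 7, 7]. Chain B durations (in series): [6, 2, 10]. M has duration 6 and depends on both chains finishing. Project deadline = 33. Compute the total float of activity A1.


Forward pass: ES(A1) = sum of predecessors on chain A = 0
EF = ES + duration = 0 + 4 = 4
Backward pass: LF(M) = deadline = 33; LS(M) = 33 - 6 = 27
LF(A1) = LS(M) - sum(successors on chain A) = 27 - 16 = 11
LS = LF - duration = 11 - 4 = 7
Total float = LS - ES = 7 - 0 = 7

7


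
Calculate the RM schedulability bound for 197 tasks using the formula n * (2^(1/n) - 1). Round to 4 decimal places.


Compute 2^(1/197) = 1.0035247108
Subtract 1: 1.0035247108 - 1 = 0.0035247108
Multiply by n: 197 * 0.0035247108 = 0.6943680276
Round to 4 dp: 0.6944

0.6944


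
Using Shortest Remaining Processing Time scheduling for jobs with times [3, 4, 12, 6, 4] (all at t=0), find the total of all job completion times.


Since all jobs arrive at t=0, SRPT equals SPT ordering.
SPT order: [3, 4, 4, 6, 12]
Completion times:
  Job 1: p=3, C=3
  Job 2: p=4, C=7
  Job 3: p=4, C=11
  Job 4: p=6, C=17
  Job 5: p=12, C=29
Total completion time = 3 + 7 + 11 + 17 + 29 = 67

67


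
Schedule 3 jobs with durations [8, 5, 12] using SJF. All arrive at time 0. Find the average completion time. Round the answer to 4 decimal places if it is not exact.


SJF order (ascending): [5, 8, 12]
Completion times:
  Job 1: burst=5, C=5
  Job 2: burst=8, C=13
  Job 3: burst=12, C=25
Average completion = 43/3 = 14.3333

14.3333


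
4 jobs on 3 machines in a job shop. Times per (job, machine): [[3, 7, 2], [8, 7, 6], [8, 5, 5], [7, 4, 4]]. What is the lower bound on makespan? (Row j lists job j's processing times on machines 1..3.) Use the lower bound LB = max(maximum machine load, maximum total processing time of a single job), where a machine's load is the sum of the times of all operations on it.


Machine loads:
  Machine 1: 3 + 8 + 8 + 7 = 26
  Machine 2: 7 + 7 + 5 + 4 = 23
  Machine 3: 2 + 6 + 5 + 4 = 17
Max machine load = 26
Job totals:
  Job 1: 12
  Job 2: 21
  Job 3: 18
  Job 4: 15
Max job total = 21
Lower bound = max(26, 21) = 26

26


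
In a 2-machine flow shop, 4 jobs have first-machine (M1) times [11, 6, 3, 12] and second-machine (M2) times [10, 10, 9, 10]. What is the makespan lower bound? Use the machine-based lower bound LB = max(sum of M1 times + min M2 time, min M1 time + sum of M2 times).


LB1 = sum(M1 times) + min(M2 times) = 32 + 9 = 41
LB2 = min(M1 times) + sum(M2 times) = 3 + 39 = 42
Lower bound = max(LB1, LB2) = max(41, 42) = 42

42


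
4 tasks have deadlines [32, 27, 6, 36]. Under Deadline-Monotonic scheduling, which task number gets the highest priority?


Sort tasks by relative deadline (ascending):
  Task 3: deadline = 6
  Task 2: deadline = 27
  Task 1: deadline = 32
  Task 4: deadline = 36
Priority order (highest first): [3, 2, 1, 4]
Highest priority task = 3

3


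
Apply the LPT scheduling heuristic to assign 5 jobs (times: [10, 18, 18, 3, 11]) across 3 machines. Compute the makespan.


Sort jobs in decreasing order (LPT): [18, 18, 11, 10, 3]
Assign each job to the least loaded machine:
  Machine 1: jobs [18, 3], load = 21
  Machine 2: jobs [18], load = 18
  Machine 3: jobs [11, 10], load = 21
Makespan = max load = 21

21


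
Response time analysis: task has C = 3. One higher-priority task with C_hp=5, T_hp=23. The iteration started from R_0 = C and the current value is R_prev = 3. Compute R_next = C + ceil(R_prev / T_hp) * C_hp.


R_next = C + ceil(R_prev / T_hp) * C_hp
ceil(3 / 23) = ceil(0.1304) = 1
Interference = 1 * 5 = 5
R_next = 3 + 5 = 8

8


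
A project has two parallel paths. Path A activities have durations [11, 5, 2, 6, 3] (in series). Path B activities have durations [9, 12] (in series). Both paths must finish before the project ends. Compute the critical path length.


Path A total = 11 + 5 + 2 + 6 + 3 = 27
Path B total = 9 + 12 = 21
Critical path = longest path = max(27, 21) = 27

27


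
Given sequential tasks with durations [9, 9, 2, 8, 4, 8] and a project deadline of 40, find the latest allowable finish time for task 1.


LF(activity 1) = deadline - sum of successor durations
Successors: activities 2 through 6 with durations [9, 2, 8, 4, 8]
Sum of successor durations = 31
LF = 40 - 31 = 9

9


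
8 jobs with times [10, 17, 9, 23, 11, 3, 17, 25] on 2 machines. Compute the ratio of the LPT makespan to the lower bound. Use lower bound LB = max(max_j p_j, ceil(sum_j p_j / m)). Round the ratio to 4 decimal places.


LPT order: [25, 23, 17, 17, 11, 10, 9, 3]
Machine loads after assignment: [55, 60]
LPT makespan = 60
Lower bound = max(max_job, ceil(total/2)) = max(25, 58) = 58
Ratio = 60 / 58 = 1.0345

1.0345


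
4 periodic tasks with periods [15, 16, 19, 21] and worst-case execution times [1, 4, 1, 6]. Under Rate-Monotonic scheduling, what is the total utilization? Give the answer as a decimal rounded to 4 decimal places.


Compute individual utilizations (exact fractions):
  Task 1: C/T = 1/15 (approx. 0.0667)
  Task 2: C/T = 4/16 = 1/4 (approx. 0.25)
  Task 3: C/T = 1/19 (approx. 0.0526)
  Task 4: C/T = 6/21 = 2/7 (approx. 0.2857)
Total utilization U = 1/15 + 1/4 + 1/19 + 2/7 = 5227/7980
Rounded to 4 decimal places: U = 0.6550
RM (Liu & Layland) bound for 4 tasks = 0.756828; compare with U = 5227/7980 (approx. 0.655013)
U <= bound, so schedulable by RM sufficient condition.

0.6550


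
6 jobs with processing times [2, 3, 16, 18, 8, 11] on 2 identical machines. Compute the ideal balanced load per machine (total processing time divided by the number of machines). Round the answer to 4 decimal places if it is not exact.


Total processing time = 2 + 3 + 16 + 18 + 8 + 11 = 58
Number of machines = 2
Ideal balanced load = 58 / 2 = 29.0

29.0


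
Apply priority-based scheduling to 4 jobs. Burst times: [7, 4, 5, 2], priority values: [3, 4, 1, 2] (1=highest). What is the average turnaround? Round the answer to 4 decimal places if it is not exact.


Sort by priority (ascending = highest first):
Order: [(1, 5), (2, 2), (3, 7), (4, 4)]
Completion times:
  Priority 1, burst=5, C=5
  Priority 2, burst=2, C=7
  Priority 3, burst=7, C=14
  Priority 4, burst=4, C=18
Average turnaround = 44/4 = 11.0

11.0


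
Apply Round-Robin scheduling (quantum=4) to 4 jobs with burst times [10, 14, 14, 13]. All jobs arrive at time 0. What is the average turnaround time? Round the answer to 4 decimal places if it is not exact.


Time quantum = 4
Execution trace:
  J1 runs 4 units, time = 4
  J2 runs 4 units, time = 8
  J3 runs 4 units, time = 12
  J4 runs 4 units, time = 16
  J1 runs 4 units, time = 20
  J2 runs 4 units, time = 24
  J3 runs 4 units, time = 28
  J4 runs 4 units, time = 32
  J1 runs 2 units, time = 34
  J2 runs 4 units, time = 38
  J3 runs 4 units, time = 42
  J4 runs 4 units, time = 46
  J2 runs 2 units, time = 48
  J3 runs 2 units, time = 50
  J4 runs 1 units, time = 51
Finish times: [34, 48, 50, 51]
Average turnaround = 183/4 = 45.75

45.75


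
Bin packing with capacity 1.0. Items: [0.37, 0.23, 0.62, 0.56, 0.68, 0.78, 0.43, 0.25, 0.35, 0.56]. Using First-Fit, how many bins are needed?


Place items sequentially using First-Fit:
  Item 0.37 -> new Bin 1
  Item 0.23 -> Bin 1 (now 0.6)
  Item 0.62 -> new Bin 2
  Item 0.56 -> new Bin 3
  Item 0.68 -> new Bin 4
  Item 0.78 -> new Bin 5
  Item 0.43 -> Bin 3 (now 0.99)
  Item 0.25 -> Bin 1 (now 0.85)
  Item 0.35 -> Bin 2 (now 0.97)
  Item 0.56 -> new Bin 6
Total bins used = 6

6


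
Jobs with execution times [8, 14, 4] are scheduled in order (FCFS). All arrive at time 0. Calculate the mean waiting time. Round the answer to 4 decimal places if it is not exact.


FCFS order (as given): [8, 14, 4]
Waiting times:
  Job 1: wait = 0
  Job 2: wait = 8
  Job 3: wait = 22
Sum of waiting times = 30
Average waiting time = 30/3 = 10.0

10.0


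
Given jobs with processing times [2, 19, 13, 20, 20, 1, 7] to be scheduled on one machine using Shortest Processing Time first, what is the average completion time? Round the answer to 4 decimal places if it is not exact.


Sort jobs by processing time (SPT order): [1, 2, 7, 13, 19, 20, 20]
Compute completion times sequentially:
  Job 1: processing = 1, completes at 1
  Job 2: processing = 2, completes at 3
  Job 3: processing = 7, completes at 10
  Job 4: processing = 13, completes at 23
  Job 5: processing = 19, completes at 42
  Job 6: processing = 20, completes at 62
  Job 7: processing = 20, completes at 82
Sum of completion times = 223
Average completion time = 223/7 = 31.8571

31.8571


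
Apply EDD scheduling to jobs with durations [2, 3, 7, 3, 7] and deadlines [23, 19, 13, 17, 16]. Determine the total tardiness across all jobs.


Sort by due date (EDD order): [(7, 13), (7, 16), (3, 17), (3, 19), (2, 23)]
Compute completion times and tardiness:
  Job 1: p=7, d=13, C=7, tardiness=max(0,7-13)=0
  Job 2: p=7, d=16, C=14, tardiness=max(0,14-16)=0
  Job 3: p=3, d=17, C=17, tardiness=max(0,17-17)=0
  Job 4: p=3, d=19, C=20, tardiness=max(0,20-19)=1
  Job 5: p=2, d=23, C=22, tardiness=max(0,22-23)=0
Total tardiness = 1

1


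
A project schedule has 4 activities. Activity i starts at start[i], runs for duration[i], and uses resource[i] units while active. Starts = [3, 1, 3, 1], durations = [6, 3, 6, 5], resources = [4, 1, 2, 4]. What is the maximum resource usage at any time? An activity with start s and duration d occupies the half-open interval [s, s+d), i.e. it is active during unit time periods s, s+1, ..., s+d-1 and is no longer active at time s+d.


Each activity i is active on [start_i, start_i + duration_i).
Compute total resource usage per time slot:
  t=0: active resources = [], total = 0
  t=1: active resources = [1, 4], total = 5
  t=2: active resources = [1, 4], total = 5
  t=3: active resources = [4, 1, 2, 4], total = 11
  t=4: active resources = [4, 2, 4], total = 10
  t=5: active resources = [4, 2, 4], total = 10
  t=6: active resources = [4, 2], total = 6
  t=7: active resources = [4, 2], total = 6
  t=8: active resources = [4, 2], total = 6
Peak resource demand = 11

11


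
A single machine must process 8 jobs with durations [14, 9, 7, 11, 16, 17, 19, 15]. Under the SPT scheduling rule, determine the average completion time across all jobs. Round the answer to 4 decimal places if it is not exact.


Sort jobs by processing time (SPT order): [7, 9, 11, 14, 15, 16, 17, 19]
Compute completion times sequentially:
  Job 1: processing = 7, completes at 7
  Job 2: processing = 9, completes at 16
  Job 3: processing = 11, completes at 27
  Job 4: processing = 14, completes at 41
  Job 5: processing = 15, completes at 56
  Job 6: processing = 16, completes at 72
  Job 7: processing = 17, completes at 89
  Job 8: processing = 19, completes at 108
Sum of completion times = 416
Average completion time = 416/8 = 52.0

52.0


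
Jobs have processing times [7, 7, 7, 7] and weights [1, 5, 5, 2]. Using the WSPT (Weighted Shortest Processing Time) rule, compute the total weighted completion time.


Compute p/w ratios and sort ascending (WSPT): [(7, 5), (7, 5), (7, 2), (7, 1)]
Compute weighted completion times:
  Job (p=7,w=5): C=7, w*C=5*7=35
  Job (p=7,w=5): C=14, w*C=5*14=70
  Job (p=7,w=2): C=21, w*C=2*21=42
  Job (p=7,w=1): C=28, w*C=1*28=28
Total weighted completion time = 175

175


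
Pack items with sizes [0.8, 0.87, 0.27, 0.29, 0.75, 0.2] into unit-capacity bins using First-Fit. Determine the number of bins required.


Place items sequentially using First-Fit:
  Item 0.8 -> new Bin 1
  Item 0.87 -> new Bin 2
  Item 0.27 -> new Bin 3
  Item 0.29 -> Bin 3 (now 0.56)
  Item 0.75 -> new Bin 4
  Item 0.2 -> Bin 1 (now 1.0)
Total bins used = 4

4


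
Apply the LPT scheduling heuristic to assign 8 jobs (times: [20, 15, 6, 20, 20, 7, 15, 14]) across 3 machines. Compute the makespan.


Sort jobs in decreasing order (LPT): [20, 20, 20, 15, 15, 14, 7, 6]
Assign each job to the least loaded machine:
  Machine 1: jobs [20, 15, 6], load = 41
  Machine 2: jobs [20, 15], load = 35
  Machine 3: jobs [20, 14, 7], load = 41
Makespan = max load = 41

41


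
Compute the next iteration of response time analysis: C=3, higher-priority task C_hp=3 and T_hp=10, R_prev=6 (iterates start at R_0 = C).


R_next = C + ceil(R_prev / T_hp) * C_hp
ceil(6 / 10) = ceil(0.6) = 1
Interference = 1 * 3 = 3
R_next = 3 + 3 = 6
R_next = R_prev, so the iteration has converged (response time = 6).

6


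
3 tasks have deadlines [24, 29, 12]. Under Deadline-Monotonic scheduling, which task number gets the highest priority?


Sort tasks by relative deadline (ascending):
  Task 3: deadline = 12
  Task 1: deadline = 24
  Task 2: deadline = 29
Priority order (highest first): [3, 1, 2]
Highest priority task = 3

3


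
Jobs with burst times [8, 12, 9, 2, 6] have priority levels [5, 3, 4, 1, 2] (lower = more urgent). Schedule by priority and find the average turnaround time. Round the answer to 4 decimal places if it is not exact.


Sort by priority (ascending = highest first):
Order: [(1, 2), (2, 6), (3, 12), (4, 9), (5, 8)]
Completion times:
  Priority 1, burst=2, C=2
  Priority 2, burst=6, C=8
  Priority 3, burst=12, C=20
  Priority 4, burst=9, C=29
  Priority 5, burst=8, C=37
Average turnaround = 96/5 = 19.2

19.2


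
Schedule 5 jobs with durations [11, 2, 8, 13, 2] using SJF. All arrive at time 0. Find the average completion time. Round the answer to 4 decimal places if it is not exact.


SJF order (ascending): [2, 2, 8, 11, 13]
Completion times:
  Job 1: burst=2, C=2
  Job 2: burst=2, C=4
  Job 3: burst=8, C=12
  Job 4: burst=11, C=23
  Job 5: burst=13, C=36
Average completion = 77/5 = 15.4

15.4


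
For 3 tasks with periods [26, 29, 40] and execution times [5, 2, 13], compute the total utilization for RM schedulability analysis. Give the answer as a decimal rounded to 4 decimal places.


Compute individual utilizations (exact fractions):
  Task 1: C/T = 5/26 (approx. 0.1923)
  Task 2: C/T = 2/29 (approx. 0.069)
  Task 3: C/T = 13/40 (approx. 0.325)
Total utilization U = 5/26 + 2/29 + 13/40 = 8841/15080
Rounded to 4 decimal places: U = 0.5863
RM (Liu & Layland) bound for 3 tasks = 0.779763; compare with U = 8841/15080 (approx. 0.586273)
U <= bound, so schedulable by RM sufficient condition.

0.5863


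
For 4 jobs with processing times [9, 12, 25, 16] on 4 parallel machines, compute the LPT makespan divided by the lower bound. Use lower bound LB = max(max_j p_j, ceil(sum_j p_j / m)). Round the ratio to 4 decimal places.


LPT order: [25, 16, 12, 9]
Machine loads after assignment: [25, 16, 12, 9]
LPT makespan = 25
Lower bound = max(max_job, ceil(total/4)) = max(25, 16) = 25
Ratio = 25 / 25 = 1.0

1.0


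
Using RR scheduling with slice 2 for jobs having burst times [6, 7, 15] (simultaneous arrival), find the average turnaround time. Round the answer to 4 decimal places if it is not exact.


Time quantum = 2
Execution trace:
  J1 runs 2 units, time = 2
  J2 runs 2 units, time = 4
  J3 runs 2 units, time = 6
  J1 runs 2 units, time = 8
  J2 runs 2 units, time = 10
  J3 runs 2 units, time = 12
  J1 runs 2 units, time = 14
  J2 runs 2 units, time = 16
  J3 runs 2 units, time = 18
  J2 runs 1 units, time = 19
  J3 runs 2 units, time = 21
  J3 runs 2 units, time = 23
  J3 runs 2 units, time = 25
  J3 runs 2 units, time = 27
  J3 runs 1 units, time = 28
Finish times: [14, 19, 28]
Average turnaround = 61/3 = 20.3333

20.3333


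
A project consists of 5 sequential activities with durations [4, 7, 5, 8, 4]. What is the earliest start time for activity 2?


Activity 2 starts after activities 1 through 1 complete.
Predecessor durations: [4]
ES = 4 = 4

4


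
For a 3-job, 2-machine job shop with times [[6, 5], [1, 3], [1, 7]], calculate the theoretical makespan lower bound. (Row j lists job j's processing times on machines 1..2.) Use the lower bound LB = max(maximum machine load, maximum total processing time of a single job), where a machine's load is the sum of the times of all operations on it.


Machine loads:
  Machine 1: 6 + 1 + 1 = 8
  Machine 2: 5 + 3 + 7 = 15
Max machine load = 15
Job totals:
  Job 1: 11
  Job 2: 4
  Job 3: 8
Max job total = 11
Lower bound = max(15, 11) = 15

15


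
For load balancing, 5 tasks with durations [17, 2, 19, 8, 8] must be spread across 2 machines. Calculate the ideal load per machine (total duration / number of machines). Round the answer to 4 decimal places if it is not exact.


Total processing time = 17 + 2 + 19 + 8 + 8 = 54
Number of machines = 2
Ideal balanced load = 54 / 2 = 27.0

27.0


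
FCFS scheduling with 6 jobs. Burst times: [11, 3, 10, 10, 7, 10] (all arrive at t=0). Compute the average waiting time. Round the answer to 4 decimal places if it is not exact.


FCFS order (as given): [11, 3, 10, 10, 7, 10]
Waiting times:
  Job 1: wait = 0
  Job 2: wait = 11
  Job 3: wait = 14
  Job 4: wait = 24
  Job 5: wait = 34
  Job 6: wait = 41
Sum of waiting times = 124
Average waiting time = 124/6 = 20.6667

20.6667


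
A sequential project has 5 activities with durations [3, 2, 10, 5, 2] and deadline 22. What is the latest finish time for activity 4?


LF(activity 4) = deadline - sum of successor durations
Successors: activities 5 through 5 with durations [2]
Sum of successor durations = 2
LF = 22 - 2 = 20

20


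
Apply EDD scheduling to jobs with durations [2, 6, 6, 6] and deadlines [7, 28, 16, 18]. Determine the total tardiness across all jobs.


Sort by due date (EDD order): [(2, 7), (6, 16), (6, 18), (6, 28)]
Compute completion times and tardiness:
  Job 1: p=2, d=7, C=2, tardiness=max(0,2-7)=0
  Job 2: p=6, d=16, C=8, tardiness=max(0,8-16)=0
  Job 3: p=6, d=18, C=14, tardiness=max(0,14-18)=0
  Job 4: p=6, d=28, C=20, tardiness=max(0,20-28)=0
Total tardiness = 0

0
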